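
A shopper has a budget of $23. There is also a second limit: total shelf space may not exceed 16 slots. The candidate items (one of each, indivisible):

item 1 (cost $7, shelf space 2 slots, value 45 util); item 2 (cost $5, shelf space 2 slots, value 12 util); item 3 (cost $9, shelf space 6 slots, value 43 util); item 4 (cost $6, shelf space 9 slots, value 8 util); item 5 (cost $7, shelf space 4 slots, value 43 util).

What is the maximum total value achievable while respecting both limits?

Feasible sets respecting both limits:
- item 1+item 3+item 5: cost 23, shelf space 12, value 131
- item 1+item 2+item 3: cost 21, shelf space 10, value 100
- item 1+item 2+item 5: cost 19, shelf space 8, value 100
Best: 131 util.

131 util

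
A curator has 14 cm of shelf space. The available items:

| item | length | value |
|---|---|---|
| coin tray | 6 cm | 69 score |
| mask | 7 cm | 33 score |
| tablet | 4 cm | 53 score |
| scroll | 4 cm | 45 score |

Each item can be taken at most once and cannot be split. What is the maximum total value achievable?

Check high-value combinations within 14 cm:
- coin tray+tablet+scroll: length 6+4+4=14, value 69+53+45=167
- coin tray+tablet: length 6+4=10, value 69+53=122
- coin tray+scroll: length 6+4=10, value 69+45=114
- coin tray+mask: length 6+7=13, value 69+33=102
Best: 167 score.

167 score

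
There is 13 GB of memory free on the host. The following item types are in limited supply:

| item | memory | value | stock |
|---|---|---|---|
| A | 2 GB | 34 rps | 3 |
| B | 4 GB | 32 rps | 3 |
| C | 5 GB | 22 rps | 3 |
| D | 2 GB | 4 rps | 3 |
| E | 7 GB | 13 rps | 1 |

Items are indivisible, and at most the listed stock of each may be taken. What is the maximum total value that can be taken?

138 rps

Best selections within memory 13 and stock limits:
- 3×A + 1×B + 1×D: memory 12, value 138
- 3×A + 1×B: memory 10, value 134
- 2×A + 2×B: memory 12, value 132
Best: 138 rps.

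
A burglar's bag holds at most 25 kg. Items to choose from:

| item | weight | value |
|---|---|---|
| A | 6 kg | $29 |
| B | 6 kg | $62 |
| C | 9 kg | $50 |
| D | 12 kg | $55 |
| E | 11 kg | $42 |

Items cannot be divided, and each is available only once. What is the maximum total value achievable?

$146

This is a 0/1 knapsack; check combinations near the capacity.
- A+B+D: weight 6+6+12=24, value 29+62+55=146
- A+B+C: weight 6+6+9=21, value 29+62+50=141
- A+B+E: weight 6+6+11=23, value 29+62+42=133
- B+D: weight 6+12=18, value 62+55=117
Best: $146.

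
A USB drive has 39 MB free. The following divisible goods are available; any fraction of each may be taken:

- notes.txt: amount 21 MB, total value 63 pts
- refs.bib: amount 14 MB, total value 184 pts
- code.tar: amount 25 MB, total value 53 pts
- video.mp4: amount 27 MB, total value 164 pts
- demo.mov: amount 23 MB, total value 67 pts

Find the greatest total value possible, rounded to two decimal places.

335.85

Take in order of value per unit:
- refs.bib (184/14 per unit): all 14 → value 184, running total 184.00
- video.mp4 (164/27 per unit): 25 of 27 → value 25×164/27 = 151.8519, running total 335.85
Total 335.85.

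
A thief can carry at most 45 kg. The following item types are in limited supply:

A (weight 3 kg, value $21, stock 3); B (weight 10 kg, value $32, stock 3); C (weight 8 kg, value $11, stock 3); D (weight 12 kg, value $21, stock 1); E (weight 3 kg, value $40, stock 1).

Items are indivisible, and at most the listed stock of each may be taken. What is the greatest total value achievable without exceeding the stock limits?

$199

Top feasible selections:
- 3×A + 3×B + 1×E: weight 42, value 199
- 3×A + 2×B + 1×D + 1×E: weight 44, value 188
Best: $199.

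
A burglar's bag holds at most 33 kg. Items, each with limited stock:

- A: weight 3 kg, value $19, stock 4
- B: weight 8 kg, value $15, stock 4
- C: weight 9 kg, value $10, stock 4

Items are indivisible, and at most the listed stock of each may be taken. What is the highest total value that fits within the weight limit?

$106

Top feasible selections:
- 4×A + 2×B: weight 28, value 106
- 3×A + 3×B: weight 33, value 102
- 4×A + 1×B + 1×C: weight 29, value 101
- 4×A + 2×C: weight 30, value 96
Best: $106.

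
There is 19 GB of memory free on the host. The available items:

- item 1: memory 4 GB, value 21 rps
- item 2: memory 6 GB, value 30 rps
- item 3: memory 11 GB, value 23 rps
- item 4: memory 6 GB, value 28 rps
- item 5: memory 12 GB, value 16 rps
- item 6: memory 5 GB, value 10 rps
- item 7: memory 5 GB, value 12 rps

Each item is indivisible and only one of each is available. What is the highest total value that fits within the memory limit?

Check high-value combinations within 19 GB:
- item 1+item 2+item 4: memory 4+6+6=16, value 21+30+28=79
- item 2+item 4+item 7: memory 6+6+5=17, value 30+28+12=70
- item 2+item 4+item 6: memory 6+6+5=17, value 30+28+10=68
- item 1+item 2+item 7: memory 4+6+5=15, value 21+30+12=63
Best: 79 rps.

79 rps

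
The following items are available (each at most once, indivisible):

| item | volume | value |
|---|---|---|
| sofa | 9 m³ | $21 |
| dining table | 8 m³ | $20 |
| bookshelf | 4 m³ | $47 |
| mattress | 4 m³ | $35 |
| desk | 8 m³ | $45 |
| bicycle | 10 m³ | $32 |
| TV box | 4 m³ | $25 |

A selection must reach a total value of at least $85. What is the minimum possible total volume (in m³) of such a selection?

12

Subsets with value ≥ 85, sorted by total volume:
- bookshelf+mattress+TV box: volume 12, value 107
- bookshelf+desk: volume 12, value 92
Minimum volume: 12 m³.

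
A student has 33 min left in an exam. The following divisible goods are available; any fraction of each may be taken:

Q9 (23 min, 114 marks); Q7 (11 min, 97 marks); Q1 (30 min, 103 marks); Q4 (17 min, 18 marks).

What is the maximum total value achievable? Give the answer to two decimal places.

Take in order of value per unit:
- Q7 (97/11 per unit): all 11 → value 97, running total 97.00
- Q9 (114/23 per unit): 22 of 23 → value 22×114/23 = 109.0435, running total 206.04
Total 206.04.

206.04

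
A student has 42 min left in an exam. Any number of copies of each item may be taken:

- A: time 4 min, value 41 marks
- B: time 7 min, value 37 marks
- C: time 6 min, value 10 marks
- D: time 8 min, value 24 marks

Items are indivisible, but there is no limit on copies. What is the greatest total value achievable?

410 marks

Best value-per-unit is A at 41/4, and filling with it alone uses time 10×4=40. No mix of the others beats 10×41 = 410.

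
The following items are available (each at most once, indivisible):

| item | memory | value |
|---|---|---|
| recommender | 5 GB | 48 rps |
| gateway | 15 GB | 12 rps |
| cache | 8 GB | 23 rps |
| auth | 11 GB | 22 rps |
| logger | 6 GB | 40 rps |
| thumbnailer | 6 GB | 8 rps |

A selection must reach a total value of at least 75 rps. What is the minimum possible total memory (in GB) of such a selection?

11

Subsets with value ≥ 75, sorted by total memory:
- recommender+logger: memory 11, value 88
- recommender+logger+thumbnailer: memory 17, value 96
- recommender+cache+logger: memory 19, value 111
- recommender+cache+thumbnailer: memory 19, value 79
Minimum memory: 11 GB.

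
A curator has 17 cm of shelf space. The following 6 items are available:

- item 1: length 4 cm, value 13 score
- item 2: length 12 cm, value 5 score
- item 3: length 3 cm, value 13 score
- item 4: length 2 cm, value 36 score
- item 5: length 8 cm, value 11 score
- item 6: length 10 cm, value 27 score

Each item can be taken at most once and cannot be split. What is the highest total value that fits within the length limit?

76 score

This is a 0/1 knapsack; check combinations near the capacity.
- item 3+item 4+item 6: length 3+2+10=15, value 13+36+27=76
- item 1+item 4+item 6: length 4+2+10=16, value 13+36+27=76
- item 1+item 3+item 4+item 5: length 4+3+2+8=17, value 13+13+36+11=73
- item 4+item 6: length 2+10=12, value 36+27=63
Best: 76 score.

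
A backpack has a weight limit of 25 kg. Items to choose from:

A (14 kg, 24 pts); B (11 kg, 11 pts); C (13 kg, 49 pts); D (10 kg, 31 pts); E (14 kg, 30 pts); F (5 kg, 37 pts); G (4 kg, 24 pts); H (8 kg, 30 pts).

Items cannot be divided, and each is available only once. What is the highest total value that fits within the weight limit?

110 pts

Check high-value combinations within 25 kg:
- C+F+G: weight 13+5+4=22, value 49+37+24=110
- C+G+H: weight 13+4+8=25, value 49+24+30=103
- D+F+H: weight 10+5+8=23, value 31+37+30=98
Best: 110 pts.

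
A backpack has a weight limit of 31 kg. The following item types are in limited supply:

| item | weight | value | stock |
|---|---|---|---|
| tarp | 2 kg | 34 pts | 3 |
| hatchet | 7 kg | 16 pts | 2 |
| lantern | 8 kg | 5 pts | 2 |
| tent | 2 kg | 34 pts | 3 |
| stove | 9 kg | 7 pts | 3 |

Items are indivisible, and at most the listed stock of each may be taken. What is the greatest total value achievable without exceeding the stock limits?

236 pts

Best selections within weight 31 and stock limits:
- 3×tarp + 2×hatchet + 3×tent: weight 26, value 236
- 3×tarp + 1×hatchet + 3×tent + 1×stove: weight 28, value 227
Best: 236 pts.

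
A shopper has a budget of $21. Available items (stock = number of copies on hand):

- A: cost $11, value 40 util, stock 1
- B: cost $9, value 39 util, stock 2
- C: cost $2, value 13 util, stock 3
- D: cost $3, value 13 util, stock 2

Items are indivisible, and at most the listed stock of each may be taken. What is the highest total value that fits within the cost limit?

Best selections within cost 21 and stock limits:
- 1×B + 3×C + 2×D: cost 21, value 104
- 1×A + 3×C + 1×D: cost 20, value 92
- 1×A + 2×C + 2×D: cost 21, value 92
- 1×B + 3×C + 1×D: cost 18, value 91
Best: 104 util.

104 util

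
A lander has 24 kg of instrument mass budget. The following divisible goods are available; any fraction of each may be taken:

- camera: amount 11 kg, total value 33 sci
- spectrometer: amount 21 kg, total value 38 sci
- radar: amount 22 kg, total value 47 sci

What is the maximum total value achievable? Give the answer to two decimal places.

Take in order of value per unit:
- camera (33/11 per unit): all 11 → value 33, running total 33.00
- radar (47/22 per unit): 13 of 22 → value 13×47/22 = 27.7727, running total 60.77
Total 60.77.

60.77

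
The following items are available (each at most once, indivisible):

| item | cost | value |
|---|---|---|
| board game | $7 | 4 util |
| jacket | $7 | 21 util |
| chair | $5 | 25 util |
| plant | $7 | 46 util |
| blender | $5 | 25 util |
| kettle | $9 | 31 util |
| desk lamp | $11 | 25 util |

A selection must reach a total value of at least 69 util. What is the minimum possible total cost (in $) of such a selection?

Subsets with value ≥ 69, sorted by total cost:
- chair+plant: cost 12, value 71
- plant+blender: cost 12, value 71
- plant+kettle: cost 16, value 77
Minimum cost: 12 $.

12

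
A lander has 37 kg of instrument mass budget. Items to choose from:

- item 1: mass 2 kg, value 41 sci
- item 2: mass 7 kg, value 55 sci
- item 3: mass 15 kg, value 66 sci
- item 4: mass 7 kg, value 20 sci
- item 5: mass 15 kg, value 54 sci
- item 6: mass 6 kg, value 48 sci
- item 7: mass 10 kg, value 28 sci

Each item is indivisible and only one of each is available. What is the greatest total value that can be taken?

This is a 0/1 knapsack; check combinations near the capacity.
- item 1+item 2+item 3+item 4+item 6: mass 2+7+15+7+6=37, value 41+55+66+20+48=230
- item 1+item 2+item 4+item 5+item 6: mass 2+7+7+15+6=37, value 41+55+20+54+48=218
- item 1+item 2+item 3+item 6: mass 2+7+15+6=30, value 41+55+66+48=210
- item 1+item 2+item 5+item 6: mass 2+7+15+6=30, value 41+55+54+48=198
- item 1+item 2+item 4+item 6+item 7: mass 2+7+7+6+10=32, value 41+55+20+48+28=192
Best: 230 sci.

230 sci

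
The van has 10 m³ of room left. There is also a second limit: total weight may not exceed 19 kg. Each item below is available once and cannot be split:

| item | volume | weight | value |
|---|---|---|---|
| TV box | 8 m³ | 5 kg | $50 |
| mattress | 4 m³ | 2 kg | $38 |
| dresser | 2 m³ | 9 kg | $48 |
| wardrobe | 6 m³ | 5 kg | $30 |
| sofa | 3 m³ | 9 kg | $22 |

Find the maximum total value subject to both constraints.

Feasible sets respecting both limits:
- TV box+dresser: volume 10, weight 14, value 98
- mattress+dresser: volume 6, weight 11, value 86
- dresser+wardrobe: volume 8, weight 14, value 78
Best: $98.

$98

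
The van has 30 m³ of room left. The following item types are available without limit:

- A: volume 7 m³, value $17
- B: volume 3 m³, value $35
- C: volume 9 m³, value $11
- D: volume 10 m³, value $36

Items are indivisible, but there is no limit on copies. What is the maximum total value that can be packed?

$350

Best value-per-unit is B at 35/3, and filling with it alone uses volume 10×3=30. No mix of the others beats 10×35 = 350.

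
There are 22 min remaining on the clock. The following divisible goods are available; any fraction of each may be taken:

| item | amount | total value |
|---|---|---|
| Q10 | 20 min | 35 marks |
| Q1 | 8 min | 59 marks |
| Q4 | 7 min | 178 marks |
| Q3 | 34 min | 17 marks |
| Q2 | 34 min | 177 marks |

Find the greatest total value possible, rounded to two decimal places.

273.44

Take in order of value per unit:
- Q4 (178/7 per unit): all 7 → value 178, running total 178.00
- Q1 (59/8 per unit): all 8 → value 59, running total 237.00
- Q2 (177/34 per unit): 7 of 34 → value 7×177/34 = 36.4412, running total 273.44
Total 273.44.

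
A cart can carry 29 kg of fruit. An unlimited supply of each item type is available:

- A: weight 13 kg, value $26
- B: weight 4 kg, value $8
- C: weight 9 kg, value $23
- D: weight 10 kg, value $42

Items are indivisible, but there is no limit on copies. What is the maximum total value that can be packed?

$107

Best value-per-unit is D at 42/10; filling with it alone gives 2×42 = 84.
Optimal mix: 1×C + 2×D → weight 29, value 107.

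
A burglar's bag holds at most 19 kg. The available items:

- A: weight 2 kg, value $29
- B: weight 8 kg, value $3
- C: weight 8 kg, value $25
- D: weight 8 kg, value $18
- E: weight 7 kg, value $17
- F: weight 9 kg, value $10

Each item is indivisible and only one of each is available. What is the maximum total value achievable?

$72

Check high-value combinations within 19 kg:
- A+C+D: weight 2+8+8=18, value 29+25+18=72
- A+C+E: weight 2+8+7=17, value 29+25+17=71
- A+D+E: weight 2+8+7=17, value 29+18+17=64
Best: $72.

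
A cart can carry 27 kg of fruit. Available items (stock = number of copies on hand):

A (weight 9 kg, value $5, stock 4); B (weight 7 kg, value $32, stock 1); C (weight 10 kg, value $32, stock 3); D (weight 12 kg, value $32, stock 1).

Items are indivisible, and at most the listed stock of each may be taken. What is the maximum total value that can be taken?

$96

Best selections within weight 27 and stock limits:
- 1×B + 2×C: weight 27, value 96
- 1×A + 1×B + 1×C: weight 26, value 69
- 1×B + 1×C: weight 17, value 64
- 1×B + 1×D: weight 19, value 64
Best: $96.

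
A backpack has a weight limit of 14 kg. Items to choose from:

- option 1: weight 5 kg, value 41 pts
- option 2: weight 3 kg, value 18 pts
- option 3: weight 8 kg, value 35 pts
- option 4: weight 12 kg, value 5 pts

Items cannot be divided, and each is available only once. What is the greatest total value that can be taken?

Check high-value combinations within 14 kg:
- option 1+option 3: weight 5+8=13, value 41+35=76
- option 1+option 2: weight 5+3=8, value 41+18=59
- option 2+option 3: weight 3+8=11, value 18+35=53
- option 1: weight 5, value 41
- option 3: weight 8, value 35
Best: 76 pts.

76 pts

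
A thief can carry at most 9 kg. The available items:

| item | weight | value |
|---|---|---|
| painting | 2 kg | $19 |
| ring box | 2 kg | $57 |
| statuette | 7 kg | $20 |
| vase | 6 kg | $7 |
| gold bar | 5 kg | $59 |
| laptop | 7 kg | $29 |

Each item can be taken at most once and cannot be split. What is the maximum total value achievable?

This is a 0/1 knapsack; check combinations near the capacity.
- painting+ring box+gold bar: weight 2+2+5=9, value 19+57+59=135
- ring box+gold bar: weight 2+5=7, value 57+59=116
- ring box+laptop: weight 2+7=9, value 57+29=86
- painting+gold bar: weight 2+5=7, value 19+59=78
Best: $135.

$135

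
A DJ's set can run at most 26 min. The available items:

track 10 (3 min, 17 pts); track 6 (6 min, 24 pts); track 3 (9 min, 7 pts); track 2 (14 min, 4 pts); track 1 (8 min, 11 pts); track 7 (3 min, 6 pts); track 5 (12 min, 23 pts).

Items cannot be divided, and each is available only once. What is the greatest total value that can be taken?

70 pts

Check high-value combinations within 26 min:
- track 10+track 6+track 7+track 5: duration 3+6+3+12=24, value 17+24+6+23=70
- track 10+track 6+track 5: duration 3+6+12=21, value 17+24+23=64
- track 10+track 6+track 3+track 1: duration 3+6+9+8=26, value 17+24+7+11=59
- track 10+track 6+track 1+track 7: duration 3+6+8+3=20, value 17+24+11+6=58
Best: 70 pts.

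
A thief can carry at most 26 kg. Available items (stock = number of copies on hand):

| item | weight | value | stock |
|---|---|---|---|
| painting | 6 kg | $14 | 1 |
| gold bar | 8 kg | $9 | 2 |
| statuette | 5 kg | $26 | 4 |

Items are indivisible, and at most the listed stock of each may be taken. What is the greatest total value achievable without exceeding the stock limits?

$118

Top feasible selections:
- 1×painting + 4×statuette: weight 26, value 118
- 4×statuette: weight 20, value 104
- 1×painting + 3×statuette: weight 21, value 92
- 1×gold bar + 3×statuette: weight 23, value 87
Best: $118.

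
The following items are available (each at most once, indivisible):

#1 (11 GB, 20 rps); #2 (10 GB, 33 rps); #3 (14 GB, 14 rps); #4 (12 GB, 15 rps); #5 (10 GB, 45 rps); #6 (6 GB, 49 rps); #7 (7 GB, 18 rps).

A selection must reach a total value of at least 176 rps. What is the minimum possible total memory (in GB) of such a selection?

56

Subsets with value ≥ 176, sorted by total memory:
- #1+#2+#4+#5+#6+#7: memory 56, value 180
- #1+#2+#3+#5+#6+#7: memory 58, value 179
Minimum memory: 56 GB.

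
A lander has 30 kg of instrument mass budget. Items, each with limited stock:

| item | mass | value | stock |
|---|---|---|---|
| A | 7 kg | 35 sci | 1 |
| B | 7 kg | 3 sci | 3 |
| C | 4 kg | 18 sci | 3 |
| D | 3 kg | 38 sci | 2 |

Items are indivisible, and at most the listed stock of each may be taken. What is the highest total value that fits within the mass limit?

165 sci

Best selections within mass 30 and stock limits:
- 1×A + 3×C + 2×D: mass 25, value 165
- 1×A + 1×B + 2×C + 2×D: mass 28, value 150
- 1×A + 2×C + 2×D: mass 21, value 147
Best: 165 sci.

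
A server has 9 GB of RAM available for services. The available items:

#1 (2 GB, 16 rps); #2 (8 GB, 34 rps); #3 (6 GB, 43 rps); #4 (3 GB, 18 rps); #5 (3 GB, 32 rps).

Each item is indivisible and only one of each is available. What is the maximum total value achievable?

75 rps

Check high-value combinations within 9 GB:
- #3+#5: memory 6+3=9, value 43+32=75
- #1+#4+#5: memory 2+3+3=8, value 16+18+32=66
- #3+#4: memory 6+3=9, value 43+18=61
Best: 75 rps.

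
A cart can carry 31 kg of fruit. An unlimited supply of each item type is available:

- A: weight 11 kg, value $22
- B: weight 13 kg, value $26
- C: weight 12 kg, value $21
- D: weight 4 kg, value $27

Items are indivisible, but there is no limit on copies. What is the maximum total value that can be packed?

$189

Best value-per-unit is D at 27/4, and filling with it alone uses weight 7×4=28. No mix of the others beats 7×27 = 189.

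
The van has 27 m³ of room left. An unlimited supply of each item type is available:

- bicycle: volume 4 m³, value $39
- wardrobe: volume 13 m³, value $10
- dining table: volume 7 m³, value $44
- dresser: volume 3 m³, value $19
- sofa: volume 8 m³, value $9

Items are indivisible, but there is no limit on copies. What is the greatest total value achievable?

Best value-per-unit is bicycle at 39/4; filling with it alone gives 6×39 = 234.
Optimal mix: 6×bicycle + 1×dresser → volume 27, value 253.

$253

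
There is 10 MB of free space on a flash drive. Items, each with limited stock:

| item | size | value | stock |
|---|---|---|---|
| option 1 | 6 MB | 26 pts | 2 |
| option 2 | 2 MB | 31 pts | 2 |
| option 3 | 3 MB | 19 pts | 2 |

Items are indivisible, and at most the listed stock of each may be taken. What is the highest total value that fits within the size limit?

Top feasible selections:
- 2×option 2 + 2×option 3: size 10, value 100
- 1×option 1 + 2×option 2: size 10, value 88
Best: 100 pts.

100 pts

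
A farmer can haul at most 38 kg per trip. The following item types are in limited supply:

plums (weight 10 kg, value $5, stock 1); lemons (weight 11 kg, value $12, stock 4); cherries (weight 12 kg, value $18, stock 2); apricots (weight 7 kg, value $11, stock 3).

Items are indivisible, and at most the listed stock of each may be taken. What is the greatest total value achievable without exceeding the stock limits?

Best selections within weight 38 and stock limits:
- 2×cherries + 2×apricots: weight 38, value 58
- 1×lemons + 1×cherries + 2×apricots: weight 37, value 52
Best: $58.

$58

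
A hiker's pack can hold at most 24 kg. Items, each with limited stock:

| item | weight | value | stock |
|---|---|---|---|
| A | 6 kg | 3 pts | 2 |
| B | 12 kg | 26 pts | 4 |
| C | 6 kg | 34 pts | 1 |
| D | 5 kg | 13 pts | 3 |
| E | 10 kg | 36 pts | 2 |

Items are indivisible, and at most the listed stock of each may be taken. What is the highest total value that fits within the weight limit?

83 pts

Top feasible selections:
- 1×C + 1×D + 1×E: weight 21, value 83
- 1×C + 3×D: weight 21, value 73
Best: 83 pts.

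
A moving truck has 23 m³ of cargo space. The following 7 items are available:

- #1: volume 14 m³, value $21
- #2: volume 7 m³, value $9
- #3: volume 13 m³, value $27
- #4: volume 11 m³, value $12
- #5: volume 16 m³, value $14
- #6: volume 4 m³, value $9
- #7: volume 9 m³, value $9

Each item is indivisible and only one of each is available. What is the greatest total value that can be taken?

$36

Check high-value combinations within 23 m³:
- #3+#6: volume 13+4=17, value 27+9=36
- #2+#3: volume 7+13=20, value 9+27=36
- #3+#7: volume 13+9=22, value 27+9=36
- #1+#6: volume 14+4=18, value 21+9=30
Best: $36.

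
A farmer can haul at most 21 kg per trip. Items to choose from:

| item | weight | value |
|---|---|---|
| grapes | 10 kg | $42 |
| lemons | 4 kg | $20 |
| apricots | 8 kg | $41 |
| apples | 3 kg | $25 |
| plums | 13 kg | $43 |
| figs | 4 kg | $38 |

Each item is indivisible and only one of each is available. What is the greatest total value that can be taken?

This is a 0/1 knapsack; check combinations near the capacity.
- grapes+lemons+apples+figs: weight 10+4+3+4=21, value 42+20+25+38=125
- lemons+apricots+apples+figs: weight 4+8+3+4=19, value 20+41+25+38=124
- grapes+apricots+apples: weight 10+8+3=21, value 42+41+25=108
- apples+plums+figs: weight 3+13+4=20, value 25+43+38=106
- grapes+apples+figs: weight 10+3+4=17, value 42+25+38=105
Best: $125.

$125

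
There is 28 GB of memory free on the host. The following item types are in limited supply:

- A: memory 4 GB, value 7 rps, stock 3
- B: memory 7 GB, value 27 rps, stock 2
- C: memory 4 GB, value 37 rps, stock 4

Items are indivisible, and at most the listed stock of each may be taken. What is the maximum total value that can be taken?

Top feasible selections:
- 1×A + 1×B + 4×C: memory 27, value 182
- 1×B + 4×C: memory 23, value 175
- 3×A + 4×C: memory 28, value 169
- 2×B + 3×C: memory 26, value 165
Best: 182 rps.

182 rps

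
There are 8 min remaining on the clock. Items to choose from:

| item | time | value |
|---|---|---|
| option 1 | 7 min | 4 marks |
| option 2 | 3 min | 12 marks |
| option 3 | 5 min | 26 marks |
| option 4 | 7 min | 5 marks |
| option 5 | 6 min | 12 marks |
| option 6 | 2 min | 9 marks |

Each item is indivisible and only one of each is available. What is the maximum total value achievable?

38 marks

This is a 0/1 knapsack; check combinations near the capacity.
- option 2+option 3: time 3+5=8, value 12+26=38
- option 3+option 6: time 5+2=7, value 26+9=35
- option 3: time 5, value 26
- option 2+option 6: time 3+2=5, value 12+9=21
- option 5+option 6: time 6+2=8, value 12+9=21
Best: 38 marks.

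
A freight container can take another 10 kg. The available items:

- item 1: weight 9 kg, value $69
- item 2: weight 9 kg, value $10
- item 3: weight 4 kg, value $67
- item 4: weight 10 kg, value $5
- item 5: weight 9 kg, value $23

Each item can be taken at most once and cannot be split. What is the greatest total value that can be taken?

$69

Check high-value combinations within 10 kg:
- item 1: weight 9, value 69
- item 3: weight 4, value 67
- item 5: weight 9, value 23
Best: $69.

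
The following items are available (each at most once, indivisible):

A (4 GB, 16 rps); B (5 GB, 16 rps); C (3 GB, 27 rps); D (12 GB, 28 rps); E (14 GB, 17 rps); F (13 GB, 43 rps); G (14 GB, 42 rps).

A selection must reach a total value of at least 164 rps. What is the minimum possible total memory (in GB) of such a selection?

51

Subsets with value ≥ 164, sorted by total memory:
- A+B+C+D+F+G: memory 51, value 172
- A+C+D+E+F+G: memory 60, value 173
- B+C+D+E+F+G: memory 61, value 173
Minimum memory: 51 GB.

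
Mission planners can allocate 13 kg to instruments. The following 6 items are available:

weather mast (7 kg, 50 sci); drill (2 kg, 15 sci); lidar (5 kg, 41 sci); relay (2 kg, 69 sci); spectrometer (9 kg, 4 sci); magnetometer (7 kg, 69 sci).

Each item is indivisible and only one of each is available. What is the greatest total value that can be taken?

Check high-value combinations within 13 kg:
- drill+relay+magnetometer: mass 2+2+7=11, value 15+69+69=153
- relay+magnetometer: mass 2+7=9, value 69+69=138
- weather mast+drill+relay: mass 7+2+2=11, value 50+15+69=134
Best: 153 sci.

153 sci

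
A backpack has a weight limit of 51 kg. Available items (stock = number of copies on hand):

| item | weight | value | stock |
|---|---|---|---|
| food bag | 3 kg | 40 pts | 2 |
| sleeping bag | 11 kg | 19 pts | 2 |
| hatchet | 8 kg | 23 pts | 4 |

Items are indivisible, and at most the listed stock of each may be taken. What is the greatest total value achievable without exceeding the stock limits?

Best selections within weight 51 and stock limits:
- 2×food bag + 1×sleeping bag + 4×hatchet: weight 49, value 191
- 2×food bag + 4×hatchet: weight 38, value 172
- 2×food bag + 1×sleeping bag + 3×hatchet: weight 41, value 168
Best: 191 pts.

191 pts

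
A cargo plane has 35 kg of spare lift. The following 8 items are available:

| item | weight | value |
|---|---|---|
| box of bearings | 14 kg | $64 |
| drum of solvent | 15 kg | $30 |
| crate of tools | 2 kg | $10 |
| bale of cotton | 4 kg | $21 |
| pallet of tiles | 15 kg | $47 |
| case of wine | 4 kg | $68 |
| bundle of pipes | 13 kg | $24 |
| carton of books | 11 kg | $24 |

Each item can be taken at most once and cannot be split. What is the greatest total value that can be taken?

Check high-value combinations within 35 kg:
- box of bearings+crate of tools+pallet of tiles+case of wine: weight 14+2+15+4=35, value 64+10+47+68=189
- box of bearings+crate of tools+bale of cotton+case of wine+carton of books: weight 14+2+4+4+11=35, value 64+10+21+68+24=187
- box of bearings+pallet of tiles+case of wine: weight 14+15+4=33, value 64+47+68=179
Best: $189.

$189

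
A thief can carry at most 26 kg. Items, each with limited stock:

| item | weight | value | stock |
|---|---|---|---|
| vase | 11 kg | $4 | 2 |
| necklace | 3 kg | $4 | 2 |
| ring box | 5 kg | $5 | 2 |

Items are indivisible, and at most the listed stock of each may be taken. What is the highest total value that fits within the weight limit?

Best selections within weight 26 and stock limits:
- 2×necklace + 2×ring box: weight 16, value 18
- 1×vase + 1×necklace + 2×ring box: weight 24, value 18
Best: $18.

$18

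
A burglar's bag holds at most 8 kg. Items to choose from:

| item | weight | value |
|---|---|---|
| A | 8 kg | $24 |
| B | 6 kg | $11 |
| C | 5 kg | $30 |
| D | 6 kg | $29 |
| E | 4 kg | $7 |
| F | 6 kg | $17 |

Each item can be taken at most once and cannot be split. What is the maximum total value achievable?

$30

This is a 0/1 knapsack; check combinations near the capacity.
- C: weight 5, value 30
- D: weight 6, value 29
- A: weight 8, value 24
Best: $30.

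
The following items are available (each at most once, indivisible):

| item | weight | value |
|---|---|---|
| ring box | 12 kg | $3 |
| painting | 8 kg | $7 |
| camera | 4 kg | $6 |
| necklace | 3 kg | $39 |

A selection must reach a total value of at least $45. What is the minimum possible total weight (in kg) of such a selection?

Subsets with value ≥ 45, sorted by total weight:
- camera+necklace: weight 7, value 45
- painting+necklace: weight 11, value 46
- painting+camera+necklace: weight 15, value 52
Minimum weight: 7 kg.

7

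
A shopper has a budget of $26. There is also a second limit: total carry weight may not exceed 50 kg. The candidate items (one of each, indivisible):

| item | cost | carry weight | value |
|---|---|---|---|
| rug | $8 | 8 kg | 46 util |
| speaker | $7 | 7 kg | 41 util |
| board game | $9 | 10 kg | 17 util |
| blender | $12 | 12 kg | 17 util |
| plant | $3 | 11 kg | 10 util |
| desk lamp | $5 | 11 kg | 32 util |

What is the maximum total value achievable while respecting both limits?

Feasible sets respecting both limits:
- rug+speaker+plant+desk lamp: cost 23, carry weight 37, value 129
- rug+speaker+desk lamp: cost 20, carry weight 26, value 119
- rug+board game+plant+desk lamp: cost 25, carry weight 40, value 105
Best: 129 util.

129 util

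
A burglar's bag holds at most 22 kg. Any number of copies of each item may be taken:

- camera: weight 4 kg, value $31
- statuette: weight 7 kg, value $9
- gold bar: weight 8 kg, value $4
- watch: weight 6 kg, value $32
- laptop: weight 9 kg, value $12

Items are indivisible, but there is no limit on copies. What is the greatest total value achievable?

$156

Best value-per-unit is camera at 31/4; filling with it alone gives 5×31 = 155.
Optimal mix: 4×camera + 1×watch → weight 22, value 156.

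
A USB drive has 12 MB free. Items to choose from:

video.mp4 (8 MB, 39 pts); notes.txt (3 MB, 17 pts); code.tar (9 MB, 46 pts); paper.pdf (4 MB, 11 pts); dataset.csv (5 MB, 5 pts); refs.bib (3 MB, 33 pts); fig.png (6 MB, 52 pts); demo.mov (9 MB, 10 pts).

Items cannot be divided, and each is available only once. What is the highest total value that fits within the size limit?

Check high-value combinations within 12 MB:
- notes.txt+refs.bib+fig.png: size 3+3+6=12, value 17+33+52=102
- refs.bib+fig.png: size 3+6=9, value 33+52=85
- code.tar+refs.bib: size 9+3=12, value 46+33=79
Best: 102 pts.

102 pts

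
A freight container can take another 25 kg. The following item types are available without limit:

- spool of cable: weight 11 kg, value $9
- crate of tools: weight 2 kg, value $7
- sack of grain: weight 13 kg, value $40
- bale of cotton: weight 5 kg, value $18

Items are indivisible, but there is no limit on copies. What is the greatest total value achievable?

$90

Best value-per-unit is bale of cotton at 18/5, and filling with it alone uses weight 5×5=25. No mix of the others beats 5×18 = 90.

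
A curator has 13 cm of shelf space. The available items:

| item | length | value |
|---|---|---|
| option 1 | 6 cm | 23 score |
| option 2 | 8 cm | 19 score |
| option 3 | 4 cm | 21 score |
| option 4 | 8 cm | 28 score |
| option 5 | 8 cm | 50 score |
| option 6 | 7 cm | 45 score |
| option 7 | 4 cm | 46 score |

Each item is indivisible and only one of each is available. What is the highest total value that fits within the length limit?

Check high-value combinations within 13 cm:
- option 5+option 7: length 8+4=12, value 50+46=96
- option 6+option 7: length 7+4=11, value 45+46=91
- option 4+option 7: length 8+4=12, value 28+46=74
- option 3+option 5: length 4+8=12, value 21+50=71
Best: 96 score.

96 score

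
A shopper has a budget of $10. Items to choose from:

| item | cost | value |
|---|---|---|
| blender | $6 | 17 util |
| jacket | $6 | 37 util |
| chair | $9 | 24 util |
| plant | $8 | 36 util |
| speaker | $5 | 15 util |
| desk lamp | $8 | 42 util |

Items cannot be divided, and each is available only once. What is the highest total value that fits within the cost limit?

This is a 0/1 knapsack; check combinations near the capacity.
- desk lamp: cost 8, value 42
- jacket: cost 6, value 37
- plant: cost 8, value 36
- chair: cost 9, value 24
- blender: cost 6, value 17
Best: 42 util.

42 util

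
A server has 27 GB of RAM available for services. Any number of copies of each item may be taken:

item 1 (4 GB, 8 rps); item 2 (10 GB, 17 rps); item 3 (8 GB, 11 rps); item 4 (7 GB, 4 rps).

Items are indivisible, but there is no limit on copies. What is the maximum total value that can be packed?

49 rps

Best value-per-unit is item 1 at 8/4; filling with it alone gives 6×8 = 48.
Optimal mix: 4×item 1 + 1×item 2 → memory 26, value 49.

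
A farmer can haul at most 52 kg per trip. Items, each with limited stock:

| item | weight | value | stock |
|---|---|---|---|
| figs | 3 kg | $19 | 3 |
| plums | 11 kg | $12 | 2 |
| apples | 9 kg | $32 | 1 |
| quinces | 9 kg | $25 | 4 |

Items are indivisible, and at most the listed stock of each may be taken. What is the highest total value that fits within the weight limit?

Top feasible selections:
- 2×figs + 1×apples + 4×quinces: weight 51, value 170
- 3×figs + 1×apples + 3×quinces: weight 45, value 164
Best: $170.

$170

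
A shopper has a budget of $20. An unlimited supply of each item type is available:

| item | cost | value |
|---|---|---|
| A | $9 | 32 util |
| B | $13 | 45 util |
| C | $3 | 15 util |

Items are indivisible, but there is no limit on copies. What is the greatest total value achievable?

90 util

Best value-per-unit is C at 15/3, and filling with it alone uses cost 6×3=18. No mix of the others beats 6×15 = 90.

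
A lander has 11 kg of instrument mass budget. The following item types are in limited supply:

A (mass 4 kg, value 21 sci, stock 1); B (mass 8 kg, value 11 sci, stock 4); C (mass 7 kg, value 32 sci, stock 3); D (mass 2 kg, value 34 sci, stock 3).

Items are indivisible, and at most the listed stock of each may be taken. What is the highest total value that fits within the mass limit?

123 sci

Best selections within mass 11 and stock limits:
- 1×A + 3×D: mass 10, value 123
- 3×D: mass 6, value 102
- 1×C + 2×D: mass 11, value 100
Best: 123 sci.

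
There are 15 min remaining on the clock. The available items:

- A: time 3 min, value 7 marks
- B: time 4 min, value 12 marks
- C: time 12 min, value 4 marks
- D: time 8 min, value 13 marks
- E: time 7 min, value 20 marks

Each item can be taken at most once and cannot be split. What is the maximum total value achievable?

This is a 0/1 knapsack; check combinations near the capacity.
- A+B+E: time 3+4+7=14, value 7+12+20=39
- D+E: time 8+7=15, value 13+20=33
- B+E: time 4+7=11, value 12+20=32
Best: 39 marks.

39 marks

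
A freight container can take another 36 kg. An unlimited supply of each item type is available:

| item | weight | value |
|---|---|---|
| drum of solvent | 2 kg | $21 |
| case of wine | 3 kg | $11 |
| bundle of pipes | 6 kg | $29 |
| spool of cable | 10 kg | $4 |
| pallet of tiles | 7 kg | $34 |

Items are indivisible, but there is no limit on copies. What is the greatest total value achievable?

$378

Best value-per-unit is drum of solvent at 21/2, and filling with it alone uses weight 18×2=36. No mix of the others beats 18×21 = 378.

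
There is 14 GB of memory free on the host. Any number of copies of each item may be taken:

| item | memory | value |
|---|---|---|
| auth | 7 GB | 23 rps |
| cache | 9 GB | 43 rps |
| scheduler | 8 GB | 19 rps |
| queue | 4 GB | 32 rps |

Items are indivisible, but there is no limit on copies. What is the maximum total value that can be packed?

96 rps

Best value-per-unit is queue at 32/4, and filling with it alone uses memory 3×4=12. No mix of the others beats 3×32 = 96.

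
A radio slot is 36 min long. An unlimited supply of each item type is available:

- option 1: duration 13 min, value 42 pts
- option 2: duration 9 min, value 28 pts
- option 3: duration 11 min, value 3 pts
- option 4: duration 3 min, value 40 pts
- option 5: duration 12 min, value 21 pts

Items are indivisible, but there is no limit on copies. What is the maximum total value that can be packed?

Best value-per-unit is option 4 at 40/3, and filling with it alone uses duration 12×3=36. No mix of the others beats 12×40 = 480.

480 pts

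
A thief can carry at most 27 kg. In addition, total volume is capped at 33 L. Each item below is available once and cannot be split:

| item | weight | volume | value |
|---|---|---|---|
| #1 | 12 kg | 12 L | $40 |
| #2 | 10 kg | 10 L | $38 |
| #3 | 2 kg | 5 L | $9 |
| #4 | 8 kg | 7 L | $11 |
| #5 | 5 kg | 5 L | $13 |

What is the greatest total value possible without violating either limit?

Feasible sets respecting both limits:
- #1+#2+#5: weight 27, volume 27, value 91
- #1+#2+#3: weight 24, volume 27, value 87
- #1+#2: weight 22, volume 22, value 78
- #1+#3+#4+#5: weight 27, volume 29, value 73
Best: $91.

$91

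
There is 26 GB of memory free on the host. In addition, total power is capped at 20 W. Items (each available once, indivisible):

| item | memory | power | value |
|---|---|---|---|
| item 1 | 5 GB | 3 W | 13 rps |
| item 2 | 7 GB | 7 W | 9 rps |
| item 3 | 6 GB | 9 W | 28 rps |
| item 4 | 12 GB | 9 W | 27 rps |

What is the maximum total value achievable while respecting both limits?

Feasible sets respecting both limits:
- item 3+item 4: memory 18, power 18, value 55
- item 1+item 2+item 3: memory 18, power 19, value 50
- item 1+item 2+item 4: memory 24, power 19, value 49
- item 1+item 3: memory 11, power 12, value 41
Best: 55 rps.

55 rps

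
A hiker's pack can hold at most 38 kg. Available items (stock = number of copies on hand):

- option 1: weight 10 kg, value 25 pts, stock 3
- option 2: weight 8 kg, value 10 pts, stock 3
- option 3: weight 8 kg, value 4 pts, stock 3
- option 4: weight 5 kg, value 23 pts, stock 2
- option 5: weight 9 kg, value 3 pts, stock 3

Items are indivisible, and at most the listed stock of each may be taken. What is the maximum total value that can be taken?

Top feasible selections:
- 2×option 1 + 1×option 2 + 2×option 4: weight 38, value 106
- 2×option 1 + 1×option 3 + 2×option 4: weight 38, value 100
- 3×option 1 + 1×option 4: weight 35, value 98
- 2×option 1 + 2×option 4: weight 30, value 96
Best: 106 pts.

106 pts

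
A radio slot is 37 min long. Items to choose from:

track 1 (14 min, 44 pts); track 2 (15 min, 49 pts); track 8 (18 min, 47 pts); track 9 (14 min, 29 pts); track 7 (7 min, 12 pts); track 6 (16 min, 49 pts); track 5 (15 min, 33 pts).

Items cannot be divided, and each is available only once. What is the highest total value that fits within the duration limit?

Check high-value combinations within 37 min:
- track 1+track 2+track 7: duration 14+15+7=36, value 44+49+12=105
- track 1+track 7+track 6: duration 14+7+16=37, value 44+12+49=105
- track 2+track 6: duration 15+16=31, value 49+49=98
Best: 105 pts.

105 pts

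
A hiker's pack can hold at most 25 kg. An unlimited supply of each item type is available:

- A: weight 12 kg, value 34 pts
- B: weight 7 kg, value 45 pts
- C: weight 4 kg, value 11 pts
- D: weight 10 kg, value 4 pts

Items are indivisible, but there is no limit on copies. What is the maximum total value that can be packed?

146 pts

Best value-per-unit is B at 45/7; filling with it alone gives 3×45 = 135.
Optimal mix: 3×B + 1×C → weight 25, value 146.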